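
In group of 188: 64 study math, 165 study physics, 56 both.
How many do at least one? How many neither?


|A∪B| = 64+165-56 = 173
Neither = 188-173 = 15

At least one: 173; Neither: 15


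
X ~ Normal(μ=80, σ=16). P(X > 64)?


z = (64-80)/16 = -1.0
P(X > 64) = 1 - P(Z ≤ -1.0) = 1 - 0.1587 = 0.8413

P(X > 64) ≈ 0.8413


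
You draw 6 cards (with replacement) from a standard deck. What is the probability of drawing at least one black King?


P(not a black King) = 50/52 = 25/26
P(none in 6 draws) = (25/26)^6 = 244140625/308915776
P(≥1 black King) = 1 - 244140625/308915776 = 64775151/308915776

P = 64775151/308915776 ≈ 20.97%


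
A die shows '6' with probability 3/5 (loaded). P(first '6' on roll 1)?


Geometric: P(X=1) = (1-p)^(k-1)×p = (2/5)^0×3/5 = 3/5

P(X=1) = 3/5 ≈ 60.00%


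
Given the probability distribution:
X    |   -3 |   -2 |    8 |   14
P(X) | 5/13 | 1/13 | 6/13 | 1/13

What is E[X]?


E[X] = Σ x·P(X=x)
= (-3)×(5/13) + (-2)×(1/13) + (8)×(6/13) + (14)×(1/13)
= 45/13

E[X] = 45/13


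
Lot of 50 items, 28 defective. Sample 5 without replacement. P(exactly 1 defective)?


Hypergeometric: C(28,1)×C(22,4)/C(50,5)
= 28×7315/2118760 = 209/2162

P(X=1) = 209/2162 ≈ 9.67%


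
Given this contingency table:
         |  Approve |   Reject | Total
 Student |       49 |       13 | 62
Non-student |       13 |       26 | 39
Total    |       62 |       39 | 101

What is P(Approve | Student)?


P(Approve | Student) = 49/(49+13) = 49/62

P(Approve|Student) = 49/62 ≈ 79.03%


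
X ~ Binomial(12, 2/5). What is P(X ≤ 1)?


P(X ≤ 1) = Σ P(X=i) for i=0..1
P(X=0) = 531441/244140625
P(X=1) = 4251528/244140625
Sum = 4782969/244140625

P(X ≤ 1) = 4782969/244140625 ≈ 1.96%


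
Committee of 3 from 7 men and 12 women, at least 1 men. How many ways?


Count by #men:
  1M,2W: C(7,1)×C(12,2)=462
  2M,1W: C(7,2)×C(12,1)=252
  3M,0W: C(7,3)×C(12,0)=35
Total = 749

749


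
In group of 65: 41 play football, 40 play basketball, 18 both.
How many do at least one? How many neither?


|A∪B| = 41+40-18 = 63
Neither = 65-63 = 2

At least one: 63; Neither: 2


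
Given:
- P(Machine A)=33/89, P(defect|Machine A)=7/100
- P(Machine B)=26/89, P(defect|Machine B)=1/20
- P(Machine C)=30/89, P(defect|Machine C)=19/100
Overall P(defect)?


P(B) = Σ P(B|Aᵢ)×P(Aᵢ)
  7/100×33/89 = 231/8900
  1/20×26/89 = 13/890
  19/100×30/89 = 57/890
Sum = 931/8900

P(defect) = 931/8900 ≈ 10.46%


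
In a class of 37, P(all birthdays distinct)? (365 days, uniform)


P(all different) = Π(365-i)/365 for i=0..36
= (365/365)×(364/365)×...×(329/365)
= 0.151266

P ≈ 0.1513 ≈ 15.13%


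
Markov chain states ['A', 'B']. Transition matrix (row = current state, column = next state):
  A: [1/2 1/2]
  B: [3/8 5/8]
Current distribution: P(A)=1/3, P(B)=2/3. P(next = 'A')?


P(next=A) = Σᵢ P(now=i)×P(i→A)
= 1/3×1/2 + 2/3×3/8
= 1/6 + 1/4 = 5/12

P = 5/12 ≈ 0.4167


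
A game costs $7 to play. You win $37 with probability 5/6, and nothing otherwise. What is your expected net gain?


E[gain] = (37-7)×5/6 + (-7)×1/6
= 25 - 7/6 = 143/6

Expected net gain = $143/6 ≈ $23.83


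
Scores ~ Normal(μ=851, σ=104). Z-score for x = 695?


z = (x - μ)/σ = (695 - 851)/104 = -1.5

z = -1.5


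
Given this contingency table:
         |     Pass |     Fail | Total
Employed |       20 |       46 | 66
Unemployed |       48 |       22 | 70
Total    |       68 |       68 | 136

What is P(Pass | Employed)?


P(Pass | Employed) = 20/(20+46) = 20/66 = 10/33

P(Pass|Employed) = 10/33 ≈ 30.30%


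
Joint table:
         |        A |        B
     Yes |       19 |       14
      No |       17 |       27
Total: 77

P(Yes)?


P(Yes) = (19+14)/77 = 33/77 = 3/7

P(Yes) = 3/7 ≈ 42.86%


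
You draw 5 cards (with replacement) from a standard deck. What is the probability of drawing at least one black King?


P(not a black King) = 50/52 = 25/26
P(none in 5 draws) = (25/26)^5 = 9765625/11881376
P(≥1 black King) = 1 - 9765625/11881376 = 2115751/11881376

P = 2115751/11881376 ≈ 17.81%


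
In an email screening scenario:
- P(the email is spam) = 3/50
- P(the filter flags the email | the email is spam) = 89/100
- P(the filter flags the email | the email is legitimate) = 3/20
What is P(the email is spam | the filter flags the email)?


Using Bayes' theorem:
P(A|B) = P(B|A)·P(A) / P(B)

P(the filter flags the email) = 89/100 × 3/50 + 3/20 × 47/50
= 267/5000 + 141/1000 = 243/1250

P(the email is spam|the filter flags the email) = (267/5000) / (243/1250) = 89/324

P(the email is spam|the filter flags the email) = 89/324 ≈ 27.47%


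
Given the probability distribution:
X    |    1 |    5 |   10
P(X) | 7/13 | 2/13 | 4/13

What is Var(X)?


E[X] = 57/13
E[X²] = 457/13
Var(X) = E[X²] - (E[X])² = 457/13 - 3249/169 = 2692/169

Var(X) = 2692/169 ≈ 15.9290


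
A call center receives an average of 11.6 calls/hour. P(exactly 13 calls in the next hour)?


Poisson(λ=11.6): P(X=13) = e^(-λ)×λ^k/k!
= e^(-11.6) × 11.6^13 / 13!
≈ 9.166087736e-06 × 6.88579136852e+13 / 6227020800 ≈ 0.101358

P(X=13) ≈ 0.101358 ≈ 10.14%


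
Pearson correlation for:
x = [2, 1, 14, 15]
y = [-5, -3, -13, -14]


n=4, Σx=32, Σy=-35, Σxy=-405, Σx²=426, Σy²=399
r = (4×(-405) - 32×(-35))/√((4×426 - 32²)(4×399 - (-35)²))
= -500/√(680×371) = -500/√252280 ≈ -500/502.2748 ≈ -0.9955

r ≈ -0.9955


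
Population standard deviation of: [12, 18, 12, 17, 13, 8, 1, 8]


Mean = 89/8
  (12-89/8)²=49/64
  (18-89/8)²=3025/64
  (12-89/8)²=49/64
  (17-89/8)²=2209/64
  (13-89/8)²=225/64
  (8-89/8)²=625/64
  (1-89/8)²=6561/64
  (8-89/8)²=625/64
Σ(x-μ)² = 1671/8
σ² = (1671/8)/8 = 1671/64

σ = √(1671/64) ≈ 5.1097


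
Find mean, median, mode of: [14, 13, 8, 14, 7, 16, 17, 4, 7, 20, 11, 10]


Sorted: [4, 7, 7, 8, 10, 11, 13, 14, 14, 16, 17, 20]
Mean = 141/12 = 47/4
Median = 12
Freq: {14: 2, 13: 1, 8: 1, 7: 2, 16: 1, 17: 1, 4: 1, 20: 1, 11: 1, 10: 1}
Mode: [7, 14]

Mean=47/4, Median=12, Mode=[7, 14]


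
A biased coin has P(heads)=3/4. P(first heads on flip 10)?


Geometric: P(X=10) = (1-p)^(k-1)×p = (1/4)^9×3/4 = 3/1048576

P(X=10) = 3/1048576 ≈ 0.00%


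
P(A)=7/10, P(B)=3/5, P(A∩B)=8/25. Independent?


P(A)×P(B) = 21/50
P(A∩B) = 8/25
Not equal → NOT independent

No, not independent


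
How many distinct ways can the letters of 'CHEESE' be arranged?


Letters: 6, freq: {'C': 1, 'H': 1, 'E': 3, 'S': 1}
6!/(1!×1!×3!×1!) = 720/6 = 120

120


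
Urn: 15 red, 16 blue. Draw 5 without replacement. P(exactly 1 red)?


Hypergeometric: C(15,1)×C(16,4)/C(31,5)
= 15×1820/169911 = 1300/8091

P(X=1) = 1300/8091 ≈ 16.07%


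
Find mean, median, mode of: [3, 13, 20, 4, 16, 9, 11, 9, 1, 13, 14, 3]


Sorted: [1, 3, 3, 4, 9, 9, 11, 13, 13, 14, 16, 20]
Mean = 116/12 = 29/3
Median = 10
Freq: {3: 2, 13: 2, 20: 1, 4: 1, 16: 1, 9: 2, 11: 1, 1: 1, 14: 1}
Mode: [3, 9, 13]

Mean=29/3, Median=10, Mode=[3, 9, 13]


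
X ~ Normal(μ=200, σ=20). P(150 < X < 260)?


z₁=(150-200)/20=-2.5, z₂=(260-200)/20=3.0
P = Φ(3.0) - Φ(-2.5) = 0.998650 - 0.006210 = 0.992440 ≈ 0.9924

P(150 < X < 260) ≈ 0.9924


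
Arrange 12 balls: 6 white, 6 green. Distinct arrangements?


12!/(6!×6!) = 924

924


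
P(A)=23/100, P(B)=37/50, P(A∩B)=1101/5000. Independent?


P(A)×P(B) = 851/5000
P(A∩B) = 1101/5000
Not equal → NOT independent

No, not independent


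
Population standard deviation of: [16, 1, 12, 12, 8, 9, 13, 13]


Mean = 84/8 = 21/2
  (16-21/2)²=121/4
  (1-21/2)²=361/4
  (12-21/2)²=9/4
  (12-21/2)²=9/4
  (8-21/2)²=25/4
  (9-21/2)²=9/4
  (13-21/2)²=25/4
  (13-21/2)²=25/4
Σ(x-μ)² = 146
σ² = 146/8 = 73/4

σ = √(73/4) ≈ 4.2720


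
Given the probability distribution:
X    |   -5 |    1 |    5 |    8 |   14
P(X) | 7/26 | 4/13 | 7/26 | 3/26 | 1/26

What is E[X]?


E[X] = Σ x·P(X=x)
= (-5)×(7/26) + (1)×(4/13) + (5)×(7/26) + (8)×(3/26) + (14)×(1/26)
= 23/13

E[X] = 23/13


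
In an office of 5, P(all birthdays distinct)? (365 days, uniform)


P(all different) = Π(365-i)/365 for i=0..4
= (365/365)×(364/365)×...×(361/365)
= 0.972864

P ≈ 0.9729 ≈ 97.29%


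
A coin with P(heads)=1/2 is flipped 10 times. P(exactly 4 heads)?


Binomial: P(X=4) = C(10,4)×p^4×(1-p)^6
= 210 × 1/16 × 1/64 = 105/512

P(X=4) = 105/512 ≈ 20.51%


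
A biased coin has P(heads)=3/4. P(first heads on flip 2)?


Geometric: P(X=2) = (1-p)^(k-1)×p = (1/4)^1×3/4 = 3/16

P(X=2) = 3/16 ≈ 18.75%


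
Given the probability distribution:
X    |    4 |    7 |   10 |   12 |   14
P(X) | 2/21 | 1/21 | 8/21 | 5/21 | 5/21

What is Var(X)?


E[X] = 75/7
E[X²] = 2581/21
Var(X) = E[X²] - (E[X])² = 2581/21 - 5625/49 = 1192/147

Var(X) = 1192/147 ≈ 8.1088


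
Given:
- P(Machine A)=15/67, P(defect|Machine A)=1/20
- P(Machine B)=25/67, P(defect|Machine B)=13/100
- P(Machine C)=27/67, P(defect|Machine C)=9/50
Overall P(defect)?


P(B) = Σ P(B|Aᵢ)×P(Aᵢ)
  1/20×15/67 = 3/268
  13/100×25/67 = 13/268
  9/50×27/67 = 243/3350
Sum = 443/3350

P(defect) = 443/3350 ≈ 13.22%


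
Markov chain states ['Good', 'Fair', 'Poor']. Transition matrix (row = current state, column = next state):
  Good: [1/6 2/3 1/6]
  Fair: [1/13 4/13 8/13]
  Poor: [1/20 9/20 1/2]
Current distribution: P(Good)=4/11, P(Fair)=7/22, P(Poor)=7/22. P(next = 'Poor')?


P(next=Poor) = Σᵢ P(now=i)×P(i→Poor)
= 4/11×1/6 + 7/22×8/13 + 7/22×1/2
= 2/33 + 28/143 + 7/44 = 713/1716

P = 713/1716 ≈ 0.4155


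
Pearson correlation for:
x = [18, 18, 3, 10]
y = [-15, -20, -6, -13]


n=4, Σx=49, Σy=-54, Σxy=-778, Σx²=757, Σy²=830
r = (4×(-778) - 49×(-54))/√((4×757 - 49²)(4×830 - (-54)²))
= -466/√(627×404) = -466/√253308 ≈ -466/503.2971 ≈ -0.9259

r ≈ -0.9259


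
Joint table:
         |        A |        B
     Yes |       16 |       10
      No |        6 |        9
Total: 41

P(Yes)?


P(Yes) = (16+10)/41 = 26/41

P(Yes) = 26/41 ≈ 63.41%


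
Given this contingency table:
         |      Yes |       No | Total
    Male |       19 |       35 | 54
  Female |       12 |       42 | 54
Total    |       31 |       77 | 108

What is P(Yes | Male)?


P(Yes | Male) = 19/(19+35) = 19/54

P(Yes|Male) = 19/54 ≈ 35.19%


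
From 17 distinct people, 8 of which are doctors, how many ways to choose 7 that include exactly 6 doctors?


Choose 6 of the 8 doctors and 1 of the other 9 people:
C(8,6)×C(9,1) = 28×9 = 252

252


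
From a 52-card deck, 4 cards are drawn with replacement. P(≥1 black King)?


P(not a black King) = 50/52 = 25/26
P(none in 4 draws) = (25/26)^4 = 390625/456976
P(≥1 black King) = 1 - 390625/456976 = 66351/456976

P = 66351/456976 ≈ 14.52%


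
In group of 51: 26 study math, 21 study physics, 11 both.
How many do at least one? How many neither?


|A∪B| = 26+21-11 = 36
Neither = 51-36 = 15

At least one: 36; Neither: 15


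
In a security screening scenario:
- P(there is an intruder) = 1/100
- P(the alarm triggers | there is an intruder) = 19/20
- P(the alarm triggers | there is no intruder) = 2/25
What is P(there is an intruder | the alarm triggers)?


Using Bayes' theorem:
P(A|B) = P(B|A)·P(A) / P(B)

P(the alarm triggers) = 19/20 × 1/100 + 2/25 × 99/100
= 19/2000 + 99/1250 = 887/10000

P(there is an intruder|the alarm triggers) = (19/2000) / (887/10000) = 95/887

P(there is an intruder|the alarm triggers) = 95/887 ≈ 10.71%


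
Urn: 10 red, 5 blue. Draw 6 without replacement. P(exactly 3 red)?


Hypergeometric: C(10,3)×C(5,3)/C(15,6)
= 120×10/5005 = 240/1001

P(X=3) = 240/1001 ≈ 23.98%


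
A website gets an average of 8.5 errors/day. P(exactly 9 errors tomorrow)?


Poisson(λ=8.5): P(X=9) = e^(-λ)×λ^k/k!
= e^(-8.5) × 8.5^9 / 9!
≈ 0.000203468369 × 231616946.283 / 362880 ≈ 0.129869

P(X=9) ≈ 0.129869 ≈ 12.99%


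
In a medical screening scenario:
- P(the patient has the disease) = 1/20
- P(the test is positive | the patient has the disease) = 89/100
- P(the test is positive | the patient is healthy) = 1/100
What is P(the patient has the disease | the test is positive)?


Using Bayes' theorem:
P(A|B) = P(B|A)·P(A) / P(B)

P(the test is positive) = 89/100 × 1/20 + 1/100 × 19/20
= 89/2000 + 19/2000 = 27/500

P(the patient has the disease|the test is positive) = (89/2000) / (27/500) = 89/108

P(the patient has the disease|the test is positive) = 89/108 ≈ 82.41%


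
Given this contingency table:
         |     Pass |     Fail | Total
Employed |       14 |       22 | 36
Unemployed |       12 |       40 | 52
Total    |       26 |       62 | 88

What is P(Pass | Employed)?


P(Pass | Employed) = 14/(14+22) = 14/36 = 7/18

P(Pass|Employed) = 7/18 ≈ 38.89%


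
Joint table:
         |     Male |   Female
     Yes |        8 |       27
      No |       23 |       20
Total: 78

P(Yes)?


P(Yes) = (8+27)/78 = 35/78

P(Yes) = 35/78 ≈ 44.87%


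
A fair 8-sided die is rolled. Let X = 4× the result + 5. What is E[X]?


E[die] = (1+8)/2 = 9/2
E[X] = 4×9/2 + 5 = 23

E[X] = 23


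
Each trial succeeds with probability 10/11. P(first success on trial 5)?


Geometric: P(X=5) = (1-p)^(k-1)×p = (1/11)^4×10/11 = 10/161051

P(X=5) = 10/161051 ≈ 0.01%


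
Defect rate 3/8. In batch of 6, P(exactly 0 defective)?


Binomial: P(X=0) = C(6,0)×p^0×(1-p)^6
= 1 × 1 × 15625/262144 = 15625/262144

P(X=0) = 15625/262144 ≈ 5.96%


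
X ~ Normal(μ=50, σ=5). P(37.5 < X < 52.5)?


z₁=(37.5-50)/5=-2.5, z₂=(52.5-50)/5=0.5
P = Φ(0.5) - Φ(-2.5) = 0.691462 - 0.006210 = 0.685252 ≈ 0.6853

P(37.5 < X < 52.5) ≈ 0.6853


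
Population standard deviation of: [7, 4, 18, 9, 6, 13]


Mean = 57/6 = 19/2
  (7-19/2)²=25/4
  (4-19/2)²=121/4
  (18-19/2)²=289/4
  (9-19/2)²=1/4
  (6-19/2)²=49/4
  (13-19/2)²=49/4
Σ(x-μ)² = 267/2
σ² = (267/2)/6 = 89/4

σ = √(89/4) ≈ 4.7170


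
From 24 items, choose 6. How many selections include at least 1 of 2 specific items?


Complement: C(24,6) - C(22,6) = 134596 - 74613 = 59983

59983


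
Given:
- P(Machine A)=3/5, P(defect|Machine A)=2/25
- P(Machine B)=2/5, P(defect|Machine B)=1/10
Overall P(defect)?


P(B) = Σ P(B|Aᵢ)×P(Aᵢ)
  2/25×3/5 = 6/125
  1/10×2/5 = 1/25
Sum = 11/125

P(defect) = 11/125 ≈ 8.80%


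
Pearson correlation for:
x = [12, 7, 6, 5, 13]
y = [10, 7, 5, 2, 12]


n=5, Σx=43, Σy=36, Σxy=365, Σx²=423, Σy²=322
r = (5×365 - 43×36)/√((5×423 - 43²)(5×322 - 36²))
= 277/√(266×314) = 277/√83524 ≈ 277/289.0052 ≈ 0.9585

r ≈ 0.9585


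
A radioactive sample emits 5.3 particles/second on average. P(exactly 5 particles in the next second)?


Poisson(λ=5.3): P(X=5) = e^(-λ)×λ^k/k!
= e^(-5.3) × 5.3^5 / 5!
≈ 0.004991593907 × 4181.95493 / 120 ≈ 0.173955

P(X=5) ≈ 0.173955 ≈ 17.40%


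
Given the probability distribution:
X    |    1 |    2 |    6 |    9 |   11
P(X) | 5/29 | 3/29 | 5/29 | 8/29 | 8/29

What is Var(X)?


E[X] = 201/29
E[X²] = 1813/29
Var(X) = E[X²] - (E[X])² = 1813/29 - 40401/841 = 12176/841

Var(X) = 12176/841 ≈ 14.4780


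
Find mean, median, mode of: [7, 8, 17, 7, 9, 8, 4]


Sorted: [4, 7, 7, 8, 8, 9, 17]
Mean = 60/7
Median = 8
Freq: {7: 2, 8: 2, 17: 1, 9: 1, 4: 1}
Mode: [7, 8]

Mean=60/7, Median=8, Mode=[7, 8]


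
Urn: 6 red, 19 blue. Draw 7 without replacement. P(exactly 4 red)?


Hypergeometric: C(6,4)×C(19,3)/C(25,7)
= 15×969/480700 = 153/5060

P(X=4) = 153/5060 ≈ 3.02%


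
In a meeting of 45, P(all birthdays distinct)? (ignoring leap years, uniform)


P(all different) = Π(365-i)/365 for i=0..44
= (365/365)×(364/365)×...×(321/365)
= 0.059024

P ≈ 0.0590 ≈ 5.90%


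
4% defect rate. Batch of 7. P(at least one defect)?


P(all good) = (24/25)^7 = 4586471424/6103515625
P(≥1 defect) = 1517044201/6103515625

P = 1517044201/6103515625 ≈ 24.86%


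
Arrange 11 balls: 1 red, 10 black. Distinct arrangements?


11!/(1!×10!) = 11

11


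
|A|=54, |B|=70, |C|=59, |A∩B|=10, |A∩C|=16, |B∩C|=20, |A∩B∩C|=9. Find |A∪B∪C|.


|A∪B∪C| = 54+70+59-10-16-20+9 = 146

|A∪B∪C| = 146


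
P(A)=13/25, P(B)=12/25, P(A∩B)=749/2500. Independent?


P(A)×P(B) = 156/625
P(A∩B) = 749/2500
Not equal → NOT independent

No, not independent


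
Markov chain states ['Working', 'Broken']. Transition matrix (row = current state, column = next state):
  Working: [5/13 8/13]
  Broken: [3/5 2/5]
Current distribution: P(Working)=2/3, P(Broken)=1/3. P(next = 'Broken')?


P(next=Broken) = Σᵢ P(now=i)×P(i→Broken)
= 2/3×8/13 + 1/3×2/5
= 16/39 + 2/15 = 106/195

P = 106/195 ≈ 0.5436


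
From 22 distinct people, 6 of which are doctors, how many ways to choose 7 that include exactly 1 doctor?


Choose 1 of the 6 doctors and 6 of the other 16 people:
C(6,1)×C(16,6) = 6×8008 = 48048

48048


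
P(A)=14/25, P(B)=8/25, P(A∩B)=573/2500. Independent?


P(A)×P(B) = 112/625
P(A∩B) = 573/2500
Not equal → NOT independent

No, not independent


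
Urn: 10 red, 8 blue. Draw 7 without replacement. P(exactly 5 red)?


Hypergeometric: C(10,5)×C(8,2)/C(18,7)
= 252×28/31824 = 49/221

P(X=5) = 49/221 ≈ 22.17%


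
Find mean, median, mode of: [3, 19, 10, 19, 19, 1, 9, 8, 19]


Sorted: [1, 3, 8, 9, 10, 19, 19, 19, 19]
Mean = 107/9
Median = 10
Freq: {3: 1, 19: 4, 10: 1, 1: 1, 9: 1, 8: 1}
Mode: [19]

Mean=107/9, Median=10, Mode=19


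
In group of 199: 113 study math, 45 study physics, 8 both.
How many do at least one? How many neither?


|A∪B| = 113+45-8 = 150
Neither = 199-150 = 49

At least one: 150; Neither: 49


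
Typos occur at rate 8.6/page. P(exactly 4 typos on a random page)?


Poisson(λ=8.6): P(X=4) = e^(-λ)×λ^k/k!
= e^(-8.6) × 8.6^4 / 4!
≈ 0.0001841057937 × 5470.0816 / 24 ≈ 0.041961

P(X=4) ≈ 0.041961 ≈ 4.20%


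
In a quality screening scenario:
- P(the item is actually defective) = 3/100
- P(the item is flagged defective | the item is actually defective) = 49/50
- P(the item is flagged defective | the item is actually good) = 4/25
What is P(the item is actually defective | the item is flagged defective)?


Using Bayes' theorem:
P(A|B) = P(B|A)·P(A) / P(B)

P(the item is flagged defective) = 49/50 × 3/100 + 4/25 × 97/100
= 147/5000 + 97/625 = 923/5000

P(the item is actually defective|the item is flagged defective) = (147/5000) / (923/5000) = 147/923

P(the item is actually defective|the item is flagged defective) = 147/923 ≈ 15.93%


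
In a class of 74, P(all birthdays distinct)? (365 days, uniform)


P(all different) = Π(365-i)/365 for i=0..73
= (365/365)×(364/365)×...×(292/365)
= 0.000351

P ≈ 0.0004 ≈ 0.04%


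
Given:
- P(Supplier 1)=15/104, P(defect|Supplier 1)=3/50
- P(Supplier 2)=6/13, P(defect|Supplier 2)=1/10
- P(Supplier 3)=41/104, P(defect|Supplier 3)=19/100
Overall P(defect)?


P(B) = Σ P(B|Aᵢ)×P(Aᵢ)
  3/50×15/104 = 9/1040
  1/10×6/13 = 3/65
  19/100×41/104 = 779/10400
Sum = 1349/10400

P(defect) = 1349/10400 ≈ 12.97%


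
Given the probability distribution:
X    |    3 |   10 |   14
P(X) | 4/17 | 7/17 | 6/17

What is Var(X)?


E[X] = 166/17
E[X²] = 1912/17
Var(X) = E[X²] - (E[X])² = 1912/17 - 27556/289 = 4948/289

Var(X) = 4948/289 ≈ 17.1211


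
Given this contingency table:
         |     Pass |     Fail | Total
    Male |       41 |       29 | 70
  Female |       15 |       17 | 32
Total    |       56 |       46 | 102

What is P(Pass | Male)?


P(Pass | Male) = 41/(41+29) = 41/70

P(Pass|Male) = 41/70 ≈ 58.57%


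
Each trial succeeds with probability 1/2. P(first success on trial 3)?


Geometric: P(X=3) = (1-p)^(k-1)×p = (1/2)^2×1/2 = 1/8

P(X=3) = 1/8 ≈ 12.50%


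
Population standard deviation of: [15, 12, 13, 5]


Mean = 45/4
  (15-45/4)²=225/16
  (12-45/4)²=9/16
  (13-45/4)²=49/16
  (5-45/4)²=625/16
Σ(x-μ)² = 227/4
σ² = (227/4)/4 = 227/16

σ = √(227/16) ≈ 3.7666


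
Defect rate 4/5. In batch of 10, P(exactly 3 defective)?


Binomial: P(X=3) = C(10,3)×p^3×(1-p)^7
= 120 × 64/125 × 1/78125 = 1536/1953125

P(X=3) = 1536/1953125 ≈ 0.08%


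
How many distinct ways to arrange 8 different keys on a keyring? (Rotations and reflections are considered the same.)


Free circular arrangements: rotations and reflections both identified.
(n-1)!/2 = 7!/2 = 5040/2 = 2520

2520


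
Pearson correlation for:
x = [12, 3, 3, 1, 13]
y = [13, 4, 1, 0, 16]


n=5, Σx=32, Σy=34, Σxy=379, Σx²=332, Σy²=442
r = (5×379 - 32×34)/√((5×332 - 32²)(5×442 - 34²))
= 807/√(636×1054) = 807/√670344 ≈ 807/818.7454 ≈ 0.9857

r ≈ 0.9857


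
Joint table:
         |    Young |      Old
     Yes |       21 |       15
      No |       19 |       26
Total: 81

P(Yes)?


P(Yes) = (21+15)/81 = 36/81 = 4/9

P(Yes) = 4/9 ≈ 44.44%


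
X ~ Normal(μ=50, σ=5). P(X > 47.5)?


z = (47.5-50)/5 = -0.5
P(X > 47.5) = 1 - P(Z ≤ -0.5) = 1 - 0.3085 = 0.6915

P(X > 47.5) ≈ 0.6915


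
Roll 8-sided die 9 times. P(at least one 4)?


P(no 4)^9 = (7/8)^9 = 40353607/134217728
P(≥1) = 1 - 40353607/134217728 = 93864121/134217728

P = 93864121/134217728 ≈ 69.93%


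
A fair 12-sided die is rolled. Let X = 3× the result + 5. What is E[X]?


E[die] = (1+12)/2 = 13/2
E[X] = 3×13/2 + 5 = 49/2

E[X] = 49/2


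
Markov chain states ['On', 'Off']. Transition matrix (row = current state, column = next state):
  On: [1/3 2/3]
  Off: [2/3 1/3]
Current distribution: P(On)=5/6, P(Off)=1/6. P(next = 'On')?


P(next=On) = Σᵢ P(now=i)×P(i→On)
= 5/6×1/3 + 1/6×2/3
= 5/18 + 1/9 = 7/18

P = 7/18 ≈ 0.3889


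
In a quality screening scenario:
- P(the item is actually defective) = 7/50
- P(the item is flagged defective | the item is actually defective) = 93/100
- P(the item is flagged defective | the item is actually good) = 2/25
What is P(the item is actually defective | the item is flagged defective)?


Using Bayes' theorem:
P(A|B) = P(B|A)·P(A) / P(B)

P(the item is flagged defective) = 93/100 × 7/50 + 2/25 × 43/50
= 651/5000 + 43/625 = 199/1000

P(the item is actually defective|the item is flagged defective) = (651/5000) / (199/1000) = 651/995

P(the item is actually defective|the item is flagged defective) = 651/995 ≈ 65.43%


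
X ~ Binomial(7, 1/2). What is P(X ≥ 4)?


P(X ≥ 4) = Σ P(X=i) for i=4..7
P(X=4) = 35/128
P(X=5) = 21/128
P(X=6) = 7/128
P(X=7) = 1/128
Sum = 1/2

P(X ≥ 4) = 1/2 ≈ 50.00%


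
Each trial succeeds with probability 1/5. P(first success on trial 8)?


Geometric: P(X=8) = (1-p)^(k-1)×p = (4/5)^7×1/5 = 16384/390625

P(X=8) = 16384/390625 ≈ 4.19%


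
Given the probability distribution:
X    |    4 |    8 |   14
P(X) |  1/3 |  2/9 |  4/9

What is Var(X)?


E[X] = 28/3
E[X²] = 320/3
Var(X) = E[X²] - (E[X])² = 320/3 - 784/9 = 176/9

Var(X) = 176/9 ≈ 19.5556


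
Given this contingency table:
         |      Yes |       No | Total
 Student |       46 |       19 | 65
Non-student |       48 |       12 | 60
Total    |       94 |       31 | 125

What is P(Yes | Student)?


P(Yes | Student) = 46/(46+19) = 46/65

P(Yes|Student) = 46/65 ≈ 70.77%


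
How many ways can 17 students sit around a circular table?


Circular arrangements of 17 distinct objects: fix one position to break rotational symmetry.
(n-1)! = 16! = 20922789888000

20922789888000


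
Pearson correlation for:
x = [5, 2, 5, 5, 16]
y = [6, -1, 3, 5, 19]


n=5, Σx=33, Σy=32, Σxy=372, Σx²=335, Σy²=432
r = (5×372 - 33×32)/√((5×335 - 33²)(5×432 - 32²))
= 804/√(586×1136) = 804/√665696 ≈ 804/815.9020 ≈ 0.9854

r ≈ 0.9854


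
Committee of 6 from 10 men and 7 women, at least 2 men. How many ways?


Count by #men:
  2M,4W: C(10,2)×C(7,4)=1575
  3M,3W: C(10,3)×C(7,3)=4200
  4M,2W: C(10,4)×C(7,2)=4410
  5M,1W: C(10,5)×C(7,1)=1764
  6M,0W: C(10,6)×C(7,0)=210
Total = 12159

12159


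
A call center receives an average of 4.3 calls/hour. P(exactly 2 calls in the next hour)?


Poisson(λ=4.3): P(X=2) = e^(-λ)×λ^k/k!
= e^(-4.3) × 4.3^2 / 2!
≈ 0.01356855901 × 18.49 / 2 ≈ 0.125441

P(X=2) ≈ 0.125441 ≈ 12.54%


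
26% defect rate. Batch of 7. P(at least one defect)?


P(all good) = (37/50)^7 = 94931877133/781250000000
P(≥1 defect) = 686318122867/781250000000

P = 686318122867/781250000000 ≈ 87.85%


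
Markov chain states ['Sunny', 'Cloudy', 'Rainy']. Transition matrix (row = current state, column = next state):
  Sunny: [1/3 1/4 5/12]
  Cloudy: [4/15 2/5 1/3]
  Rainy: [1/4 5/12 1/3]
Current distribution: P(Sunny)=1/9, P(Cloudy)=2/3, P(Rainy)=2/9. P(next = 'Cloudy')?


P(next=Cloudy) = Σᵢ P(now=i)×P(i→Cloudy)
= 1/9×1/4 + 2/3×2/5 + 2/9×5/12
= 1/36 + 4/15 + 5/54 = 209/540

P = 209/540 ≈ 0.3870


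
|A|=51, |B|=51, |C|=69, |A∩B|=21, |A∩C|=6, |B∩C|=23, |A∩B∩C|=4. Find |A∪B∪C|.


|A∪B∪C| = 51+51+69-21-6-23+4 = 125

|A∪B∪C| = 125


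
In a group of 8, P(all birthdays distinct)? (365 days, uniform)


P(all different) = Π(365-i)/365 for i=0..7
= (365/365)×(364/365)×...×(358/365)
= 0.925665

P ≈ 0.9257 ≈ 92.57%


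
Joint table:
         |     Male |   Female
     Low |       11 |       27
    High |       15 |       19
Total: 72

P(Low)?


P(Low) = (11+27)/72 = 38/72 = 19/36

P(Low) = 19/36 ≈ 52.78%


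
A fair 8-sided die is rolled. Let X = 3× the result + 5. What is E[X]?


E[die] = (1+8)/2 = 9/2
E[X] = 3×9/2 + 5 = 37/2

E[X] = 37/2


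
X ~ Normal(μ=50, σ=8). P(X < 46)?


z = (46-50)/8 = -0.5
P(Z < -0.5) = 0.3085

P(X < 46) ≈ 0.3085


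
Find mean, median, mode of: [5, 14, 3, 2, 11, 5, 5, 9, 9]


Sorted: [2, 3, 5, 5, 5, 9, 9, 11, 14]
Mean = 63/9 = 7
Median = 5
Freq: {5: 3, 14: 1, 3: 1, 2: 1, 11: 1, 9: 2}
Mode: [5]

Mean=7, Median=5, Mode=5


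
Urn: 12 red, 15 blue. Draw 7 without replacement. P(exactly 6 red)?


Hypergeometric: C(12,6)×C(15,1)/C(27,7)
= 924×15/888030 = 14/897

P(X=6) = 14/897 ≈ 1.56%


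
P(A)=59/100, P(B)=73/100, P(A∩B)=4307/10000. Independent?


P(A)×P(B) = 4307/10000
P(A∩B) = 4307/10000
Equal ✓ → Independent

Yes, independent


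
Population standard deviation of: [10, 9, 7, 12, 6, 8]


Mean = 52/6 = 26/3
  (10-26/3)²=16/9
  (9-26/3)²=1/9
  (7-26/3)²=25/9
  (12-26/3)²=100/9
  (6-26/3)²=64/9
  (8-26/3)²=4/9
Σ(x-μ)² = 70/3
σ² = (70/3)/6 = 35/9

σ = √(35/9) ≈ 1.9720


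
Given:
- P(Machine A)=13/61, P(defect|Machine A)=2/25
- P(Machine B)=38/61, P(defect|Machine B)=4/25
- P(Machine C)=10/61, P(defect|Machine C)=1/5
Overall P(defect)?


P(B) = Σ P(B|Aᵢ)×P(Aᵢ)
  2/25×13/61 = 26/1525
  4/25×38/61 = 152/1525
  1/5×10/61 = 2/61
Sum = 228/1525

P(defect) = 228/1525 ≈ 14.95%


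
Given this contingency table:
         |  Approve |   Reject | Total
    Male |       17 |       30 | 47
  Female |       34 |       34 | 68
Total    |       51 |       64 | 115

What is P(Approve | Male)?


P(Approve | Male) = 17/(17+30) = 17/47

P(Approve|Male) = 17/47 ≈ 36.17%


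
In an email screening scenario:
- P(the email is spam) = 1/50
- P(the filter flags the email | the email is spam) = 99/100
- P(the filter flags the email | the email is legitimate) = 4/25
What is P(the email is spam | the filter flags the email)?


Using Bayes' theorem:
P(A|B) = P(B|A)·P(A) / P(B)

P(the filter flags the email) = 99/100 × 1/50 + 4/25 × 49/50
= 99/5000 + 98/625 = 883/5000

P(the email is spam|the filter flags the email) = (99/5000) / (883/5000) = 99/883

P(the email is spam|the filter flags the email) = 99/883 ≈ 11.21%


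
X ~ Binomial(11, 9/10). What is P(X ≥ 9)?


P(X ≥ 9) = Σ P(X=i) for i=9..11
P(X=9) = 4261625379/20000000000
P(X=10) = 38354628411/100000000000
P(X=11) = 31381059609/100000000000
Sum = 18208762983/20000000000

P(X ≥ 9) = 18208762983/20000000000 ≈ 91.04%


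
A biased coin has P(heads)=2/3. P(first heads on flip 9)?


Geometric: P(X=9) = (1-p)^(k-1)×p = (1/3)^8×2/3 = 2/19683

P(X=9) = 2/19683 ≈ 0.01%


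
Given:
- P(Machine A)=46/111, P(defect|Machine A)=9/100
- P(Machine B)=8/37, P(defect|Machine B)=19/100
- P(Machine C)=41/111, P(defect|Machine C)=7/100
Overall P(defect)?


P(B) = Σ P(B|Aᵢ)×P(Aᵢ)
  9/100×46/111 = 69/1850
  19/100×8/37 = 38/925
  7/100×41/111 = 287/11100
Sum = 1157/11100

P(defect) = 1157/11100 ≈ 10.42%


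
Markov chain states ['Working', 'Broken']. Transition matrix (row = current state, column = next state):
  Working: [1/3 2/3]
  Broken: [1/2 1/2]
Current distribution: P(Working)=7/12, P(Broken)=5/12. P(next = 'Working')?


P(next=Working) = Σᵢ P(now=i)×P(i→Working)
= 7/12×1/3 + 5/12×1/2
= 7/36 + 5/24 = 29/72

P = 29/72 ≈ 0.4028


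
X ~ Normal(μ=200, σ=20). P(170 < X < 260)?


z₁=(170-200)/20=-1.5, z₂=(260-200)/20=3.0
P = Φ(3.0) - Φ(-1.5) = 0.998650 - 0.066807 = 0.931843 ≈ 0.9318

P(170 < X < 260) ≈ 0.9318


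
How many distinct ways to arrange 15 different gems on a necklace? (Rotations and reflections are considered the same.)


Free circular arrangements: rotations and reflections both identified.
(n-1)!/2 = 14!/2 = 87178291200/2 = 43589145600

43589145600


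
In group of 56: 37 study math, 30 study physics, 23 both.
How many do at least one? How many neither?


|A∪B| = 37+30-23 = 44
Neither = 56-44 = 12

At least one: 44; Neither: 12


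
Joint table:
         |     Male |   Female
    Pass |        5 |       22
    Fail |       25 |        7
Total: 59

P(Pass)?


P(Pass) = (5+22)/59 = 27/59

P(Pass) = 27/59 ≈ 45.76%


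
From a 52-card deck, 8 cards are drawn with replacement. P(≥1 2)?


P(not a 2) = 48/52 = 12/13
P(none in 8 draws) = (12/13)^8 = 429981696/815730721
P(≥1 2) = 1 - 429981696/815730721 = 385749025/815730721

P = 385749025/815730721 ≈ 47.29%


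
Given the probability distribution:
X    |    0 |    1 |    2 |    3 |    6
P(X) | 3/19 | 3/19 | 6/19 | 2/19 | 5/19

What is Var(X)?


E[X] = 51/19
E[X²] = 225/19
Var(X) = E[X²] - (E[X])² = 225/19 - 2601/361 = 1674/361

Var(X) = 1674/361 ≈ 4.6371


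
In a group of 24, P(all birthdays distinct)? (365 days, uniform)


P(all different) = Π(365-i)/365 for i=0..23
= (365/365)×(364/365)×...×(342/365)
= 0.461656

P ≈ 0.4617 ≈ 46.17%


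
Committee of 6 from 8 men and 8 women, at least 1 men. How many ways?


Count by #men:
  1M,5W: C(8,1)×C(8,5)=448
  2M,4W: C(8,2)×C(8,4)=1960
  3M,3W: C(8,3)×C(8,3)=3136
  4M,2W: C(8,4)×C(8,2)=1960
  5M,1W: C(8,5)×C(8,1)=448
  6M,0W: C(8,6)×C(8,0)=28
Total = 7980

7980


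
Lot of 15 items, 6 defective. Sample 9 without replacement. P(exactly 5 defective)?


Hypergeometric: C(6,5)×C(9,4)/C(15,9)
= 6×126/5005 = 108/715

P(X=5) = 108/715 ≈ 15.10%


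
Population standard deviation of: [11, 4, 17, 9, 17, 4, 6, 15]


Mean = 83/8
  (11-83/8)²=25/64
  (4-83/8)²=2601/64
  (17-83/8)²=2809/64
  (9-83/8)²=121/64
  (17-83/8)²=2809/64
  (4-83/8)²=2601/64
  (6-83/8)²=1225/64
  (15-83/8)²=1369/64
Σ(x-μ)² = 1695/8
σ² = (1695/8)/8 = 1695/64

σ = √(1695/64) ≈ 5.1463


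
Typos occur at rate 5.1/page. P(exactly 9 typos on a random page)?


Poisson(λ=5.1): P(X=9) = e^(-λ)×λ^k/k!
= e^(-5.1) × 5.1^9 / 9!
≈ 0.006096746566 × 2334165.17309 / 362880 ≈ 0.039216

P(X=9) ≈ 0.039216 ≈ 3.92%


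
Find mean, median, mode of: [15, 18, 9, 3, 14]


Sorted: [3, 9, 14, 15, 18]
Mean = 59/5
Median = 14
Freq: {15: 1, 18: 1, 9: 1, 3: 1, 14: 1}
Mode: No mode

Mean=59/5, Median=14, Mode=No mode


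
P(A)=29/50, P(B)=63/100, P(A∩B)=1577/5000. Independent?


P(A)×P(B) = 1827/5000
P(A∩B) = 1577/5000
Not equal → NOT independent

No, not independent


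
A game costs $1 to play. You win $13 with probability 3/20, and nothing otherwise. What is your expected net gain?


E[gain] = (13-1)×3/20 + (-1)×17/20
= 9/5 - 17/20 = 19/20

Expected net gain = $19/20 ≈ $0.95


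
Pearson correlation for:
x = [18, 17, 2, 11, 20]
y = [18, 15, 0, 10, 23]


n=5, Σx=68, Σy=66, Σxy=1149, Σx²=1138, Σy²=1178
r = (5×1149 - 68×66)/√((5×1138 - 68²)(5×1178 - 66²))
= 1257/√(1066×1534) = 1257/√1635244 ≈ 1257/1278.7666 ≈ 0.9830

r ≈ 0.9830


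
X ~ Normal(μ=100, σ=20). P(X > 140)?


z = (140-100)/20 = 2.0
P(X > 140) = 1 - P(Z ≤ 2.0) = 1 - 0.9772 = 0.0228

P(X > 140) ≈ 0.0228


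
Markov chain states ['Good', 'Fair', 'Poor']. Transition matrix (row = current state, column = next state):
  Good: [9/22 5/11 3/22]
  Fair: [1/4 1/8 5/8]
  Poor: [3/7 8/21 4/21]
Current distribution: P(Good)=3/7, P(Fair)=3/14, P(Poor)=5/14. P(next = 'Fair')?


P(next=Fair) = Σᵢ P(now=i)×P(i→Fair)
= 3/7×5/11 + 3/14×1/8 + 5/14×8/21
= 15/77 + 3/112 + 20/147 = 9253/25872

P = 9253/25872 ≈ 0.3576


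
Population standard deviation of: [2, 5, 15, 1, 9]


Mean = 32/5
  (2-32/5)²=484/25
  (5-32/5)²=49/25
  (15-32/5)²=1849/25
  (1-32/5)²=729/25
  (9-32/5)²=169/25
Σ(x-μ)² = 656/5
σ² = (656/5)/5 = 656/25

σ = √(656/25) ≈ 5.1225


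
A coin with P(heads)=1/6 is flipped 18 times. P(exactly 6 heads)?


Binomial: P(X=6) = C(18,6)×p^6×(1-p)^12
= 18564 × 1/46656 × 244140625/2176782336 = 377685546875/8463329722368

P(X=6) = 377685546875/8463329722368 ≈ 4.46%


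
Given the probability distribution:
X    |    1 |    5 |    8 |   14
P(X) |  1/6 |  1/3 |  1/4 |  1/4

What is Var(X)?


E[X] = 22/3
E[X²] = 147/2
Var(X) = E[X²] - (E[X])² = 147/2 - 484/9 = 355/18

Var(X) = 355/18 ≈ 19.7222


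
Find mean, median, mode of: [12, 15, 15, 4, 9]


Sorted: [4, 9, 12, 15, 15]
Mean = 55/5 = 11
Median = 12
Freq: {12: 1, 15: 2, 4: 1, 9: 1}
Mode: [15]

Mean=11, Median=12, Mode=15


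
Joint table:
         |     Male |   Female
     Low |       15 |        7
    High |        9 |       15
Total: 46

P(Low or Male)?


P(Low∨Male) = P(Low) + P(Male) - P(Low∧Male)
= (22 + 24 - 15)/46 = 31/46

P = 31/46 ≈ 67.39%


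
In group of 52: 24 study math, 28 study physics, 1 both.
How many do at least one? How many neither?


|A∪B| = 24+28-1 = 51
Neither = 52-51 = 1

At least one: 51; Neither: 1


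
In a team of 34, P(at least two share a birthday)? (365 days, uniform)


P(all different) = Π(365-i)/365 for i=0..33
= 0.204683
P(match) = 1 - 0.204683 = 0.795317

P ≈ 0.7953 ≈ 79.53%


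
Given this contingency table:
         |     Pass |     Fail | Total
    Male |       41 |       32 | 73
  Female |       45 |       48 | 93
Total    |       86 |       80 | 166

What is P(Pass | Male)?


P(Pass | Male) = 41/(41+32) = 41/73

P(Pass|Male) = 41/73 ≈ 56.16%


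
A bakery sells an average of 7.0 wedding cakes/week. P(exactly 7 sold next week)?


Poisson(λ=7.0): P(X=7) = e^(-λ)×λ^k/k!
= e^(-7.0) × 7.0^7 / 7!
≈ 0.0009118819656 × 823543 / 5040 ≈ 0.149003

P(X=7) ≈ 0.149003 ≈ 14.90%


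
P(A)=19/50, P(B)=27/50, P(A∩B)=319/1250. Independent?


P(A)×P(B) = 513/2500
P(A∩B) = 319/1250
Not equal → NOT independent

No, not independent


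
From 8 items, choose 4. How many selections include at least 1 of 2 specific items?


Complement: C(8,4) - C(6,4) = 70 - 15 = 55

55


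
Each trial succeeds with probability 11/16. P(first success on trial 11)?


Geometric: P(X=11) = (1-p)^(k-1)×p = (5/16)^10×11/16 = 107421875/17592186044416

P(X=11) = 107421875/17592186044416 ≈ 0.00%


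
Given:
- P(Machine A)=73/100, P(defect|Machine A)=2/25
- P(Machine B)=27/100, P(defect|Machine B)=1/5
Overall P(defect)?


P(B) = Σ P(B|Aᵢ)×P(Aᵢ)
  2/25×73/100 = 73/1250
  1/5×27/100 = 27/500
Sum = 281/2500

P(defect) = 281/2500 ≈ 11.24%


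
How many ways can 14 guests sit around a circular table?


Circular arrangements of 14 distinct objects: fix one position to break rotational symmetry.
(n-1)! = 13! = 6227020800

6227020800


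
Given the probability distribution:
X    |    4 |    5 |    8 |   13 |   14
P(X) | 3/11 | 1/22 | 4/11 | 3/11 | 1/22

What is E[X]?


E[X] = Σ x·P(X=x)
= (4)×(3/11) + (5)×(1/22) + (8)×(4/11) + (13)×(3/11) + (14)×(1/22)
= 185/22

E[X] = 185/22


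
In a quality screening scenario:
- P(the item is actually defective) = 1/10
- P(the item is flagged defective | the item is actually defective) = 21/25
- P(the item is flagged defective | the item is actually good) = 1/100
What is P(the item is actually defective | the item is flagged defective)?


Using Bayes' theorem:
P(A|B) = P(B|A)·P(A) / P(B)

P(the item is flagged defective) = 21/25 × 1/10 + 1/100 × 9/10
= 21/250 + 9/1000 = 93/1000

P(the item is actually defective|the item is flagged defective) = (21/250) / (93/1000) = 28/31

P(the item is actually defective|the item is flagged defective) = 28/31 ≈ 90.32%


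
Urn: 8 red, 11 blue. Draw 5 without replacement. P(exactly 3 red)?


Hypergeometric: C(8,3)×C(11,2)/C(19,5)
= 56×55/11628 = 770/2907

P(X=3) = 770/2907 ≈ 26.49%


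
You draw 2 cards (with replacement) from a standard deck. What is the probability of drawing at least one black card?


P(not a black card) = 26/52 = 1/2
P(none in 2 draws) = (1/2)^2 = 1/4
P(≥1 black card) = 1 - 1/4 = 3/4

P = 3/4 ≈ 75.00%


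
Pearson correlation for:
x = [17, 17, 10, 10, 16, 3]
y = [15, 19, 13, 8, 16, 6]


n=6, Σx=73, Σy=77, Σxy=1062, Σx²=1043, Σy²=1111
r = (6×1062 - 73×77)/√((6×1043 - 73²)(6×1111 - 77²))
= 751/√(929×737) = 751/√684673 ≈ 751/827.4497 ≈ 0.9076

r ≈ 0.9076


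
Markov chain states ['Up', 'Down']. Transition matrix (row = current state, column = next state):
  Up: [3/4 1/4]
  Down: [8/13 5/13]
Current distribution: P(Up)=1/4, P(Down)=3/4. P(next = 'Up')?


P(next=Up) = Σᵢ P(now=i)×P(i→Up)
= 1/4×3/4 + 3/4×8/13
= 3/16 + 6/13 = 135/208

P = 135/208 ≈ 0.6490


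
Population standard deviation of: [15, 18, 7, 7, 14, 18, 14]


Mean = 93/7
  (15-93/7)²=144/49
  (18-93/7)²=1089/49
  (7-93/7)²=1936/49
  (7-93/7)²=1936/49
  (14-93/7)²=25/49
  (18-93/7)²=1089/49
  (14-93/7)²=25/49
Σ(x-μ)² = 892/7
σ² = (892/7)/7 = 892/49

σ = √(892/49) ≈ 4.2666


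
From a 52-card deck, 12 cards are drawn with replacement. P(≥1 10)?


P(not a 10) = 48/52 = 12/13
P(none in 12 draws) = (12/13)^12 = 8916100448256/23298085122481
P(≥1 10) = 1 - 8916100448256/23298085122481 = 14381984674225/23298085122481

P = 14381984674225/23298085122481 ≈ 61.73%


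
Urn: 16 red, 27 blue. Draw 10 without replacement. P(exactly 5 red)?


Hypergeometric: C(16,5)×C(27,5)/C(43,10)
= 4368×80730/1917334783 = 3875040/21069613

P(X=5) = 3875040/21069613 ≈ 18.39%


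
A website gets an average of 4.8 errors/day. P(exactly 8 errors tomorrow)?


Poisson(λ=4.8): P(X=8) = e^(-λ)×λ^k/k!
= e^(-4.8) × 4.8^8 / 8!
≈ 0.008229747049 × 281792.804291 / 40320 ≈ 0.057517

P(X=8) ≈ 0.057517 ≈ 5.75%


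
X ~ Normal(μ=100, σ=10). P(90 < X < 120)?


z₁=(90-100)/10=-1.0, z₂=(120-100)/10=2.0
P = Φ(2.0) - Φ(-1.0) = 0.977250 - 0.158655 = 0.818595 ≈ 0.8186

P(90 < X < 120) ≈ 0.8186


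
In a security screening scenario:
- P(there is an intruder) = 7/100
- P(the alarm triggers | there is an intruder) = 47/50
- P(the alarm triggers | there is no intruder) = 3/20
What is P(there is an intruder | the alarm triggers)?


Using Bayes' theorem:
P(A|B) = P(B|A)·P(A) / P(B)

P(the alarm triggers) = 47/50 × 7/100 + 3/20 × 93/100
= 329/5000 + 279/2000 = 2053/10000

P(there is an intruder|the alarm triggers) = (329/5000) / (2053/10000) = 658/2053

P(there is an intruder|the alarm triggers) = 658/2053 ≈ 32.05%


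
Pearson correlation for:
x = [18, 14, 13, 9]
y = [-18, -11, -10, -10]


n=4, Σx=54, Σy=-49, Σxy=-698, Σx²=770, Σy²=645
r = (4×(-698) - 54×(-49))/√((4×770 - 54²)(4×645 - (-49)²))
= -146/√(164×179) = -146/√29356 ≈ -146/171.3359 ≈ -0.8521

r ≈ -0.8521
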